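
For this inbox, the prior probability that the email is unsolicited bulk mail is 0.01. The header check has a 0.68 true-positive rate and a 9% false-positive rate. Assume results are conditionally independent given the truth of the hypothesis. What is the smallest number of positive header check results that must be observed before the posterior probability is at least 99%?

Prior odds = 0.01/0.99 = 1/99.
Likelihood ratio of a positive result = 0.68/0.09 = 68/9.
Target posterior odds = 0.99/0.01 = 99.
Need (1/99) × (68/9)ⁿ ≥ 99, i.e. (68/9)ⁿ ≥ 9801.
(68/9)⁴ = 21381376/6561 falls short of 9801 but (68/9)⁵ ≈24622.5 reaches it, so n = 5.

5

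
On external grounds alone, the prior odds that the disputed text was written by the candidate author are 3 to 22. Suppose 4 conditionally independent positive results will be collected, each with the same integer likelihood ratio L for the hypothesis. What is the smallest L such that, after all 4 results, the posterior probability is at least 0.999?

Prior odds = 3/22.
Target odds = 0.999/0.001 = 999.
Need L⁴ ≥ 999 ÷ (3/22) = 7326.
9⁴ = 6561 < 7326 ≤ 10000 = 10⁴, so L = 10.

10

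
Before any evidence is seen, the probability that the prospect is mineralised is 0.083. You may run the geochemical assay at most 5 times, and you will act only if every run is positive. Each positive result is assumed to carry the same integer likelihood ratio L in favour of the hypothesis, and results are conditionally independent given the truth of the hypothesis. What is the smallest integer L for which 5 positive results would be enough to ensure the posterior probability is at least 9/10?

3

Prior odds = 0.083/0.917 = 83/917.
Target odds = 0.9/0.1 = 9.
Need L⁵ ≥ 9 ÷ (83/917) = 8253/83.
2⁵ = 32 < 8253/83 ≤ 243 = 3⁵, so L = 3.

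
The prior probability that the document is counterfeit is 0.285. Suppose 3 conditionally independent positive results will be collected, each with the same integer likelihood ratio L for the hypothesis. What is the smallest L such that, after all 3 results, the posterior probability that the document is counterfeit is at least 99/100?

7

Prior odds = 0.285/0.715 = 57/143.
Target odds = 0.99/0.01 = 99.
Need L³ ≥ 99 ÷ (57/143) = 4719/19.
6³ = 216 < 4719/19 ≤ 343 = 7³, so L = 7.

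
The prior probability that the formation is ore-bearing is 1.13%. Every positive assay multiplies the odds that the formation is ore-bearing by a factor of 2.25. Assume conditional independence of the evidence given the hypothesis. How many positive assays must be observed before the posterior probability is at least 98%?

11

Prior odds: 0.0113 ÷ 0.9887 = 113/9887.
Likelihood ratio per positive assay = 2.25.
Target posterior odds = 0.98/0.02 = 49.
Require 2.25ⁿ ≥ 49 ÷ (113/9887) = 484463/113.
2.25¹⁰ ≈3325.26 falls short of 484463/113 but 2.25¹¹ ≈7481.83 reaches it, so n = 11.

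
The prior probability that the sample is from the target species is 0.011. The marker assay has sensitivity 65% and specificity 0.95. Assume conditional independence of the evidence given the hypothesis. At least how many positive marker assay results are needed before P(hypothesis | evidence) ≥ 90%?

3

Prior odds: 0.011 ÷ 0.989 = 11/989.
False-positive rate = 1 − 0.95 = 0.05; likelihood ratio of a positive = 0.65/0.05 = 13.
Target odds: 0.9 ÷ 0.1 = 9.
Need (11/989) × 13ⁿ ≥ 9, i.e. 13ⁿ ≥ 8901/11.
13² = 169 falls short of 8901/11 but 13³ = 2197 reaches it, so n = 3.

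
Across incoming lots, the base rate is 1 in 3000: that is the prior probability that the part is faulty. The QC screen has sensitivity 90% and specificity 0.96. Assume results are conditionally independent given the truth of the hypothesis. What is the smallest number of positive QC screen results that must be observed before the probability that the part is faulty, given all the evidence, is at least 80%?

Prior odds = (1/3000)/(2999/3000) = 1/2999.
False-positive rate = 1 − 0.96 = 0.04; likelihood ratio of a positive = 0.9/0.04 = 22.5.
Target odds: 0.8 ÷ 0.2 = 4.
Need (1/2999) × 22.5ⁿ ≥ 4, i.e. 22.5ⁿ ≥ 11996.
22.5³ = 11390.625 falls short of 11996 but 22.5⁴ = 256289.0625 reaches it, so n = 4.

4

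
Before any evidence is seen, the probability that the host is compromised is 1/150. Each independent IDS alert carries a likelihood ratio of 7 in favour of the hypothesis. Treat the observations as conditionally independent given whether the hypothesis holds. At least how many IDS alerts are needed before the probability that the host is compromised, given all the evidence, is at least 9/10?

Prior odds = (1/150)/(149/150) = 1/149.
Likelihood ratio per IDS alert = 7.
Target odds: 0.9 ÷ 0.1 = 9.
Need (1/149) × 7ⁿ ≥ 9, i.e. 7ⁿ ≥ 1341.
7³ = 343 falls short of 1341 but 7⁴ = 2401 reaches it, so n = 4.

4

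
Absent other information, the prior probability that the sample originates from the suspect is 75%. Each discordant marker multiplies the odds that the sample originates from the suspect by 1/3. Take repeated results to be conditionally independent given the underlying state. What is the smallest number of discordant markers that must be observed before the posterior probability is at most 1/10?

3

Prior odds: 0.75 ÷ 0.25 = 3.
Likelihood ratio per discordant marker = 1/3.
Target posterior odds = 0.1/0.9 = 1/9.
Require (1/3)ⁿ ≤ 1/9 ÷ 3 = 1/27.
(1/3)² = 1/9 is still above 1/27 but (1/3)³ = 1/27 is at or below it, so n = 3.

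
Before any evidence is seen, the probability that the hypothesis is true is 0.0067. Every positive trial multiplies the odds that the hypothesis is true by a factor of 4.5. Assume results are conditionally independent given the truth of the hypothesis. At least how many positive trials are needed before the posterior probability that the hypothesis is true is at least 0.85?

Prior odds = 0.0067/0.9933 = 67/9933.
Likelihood ratio per positive trial = 4.5.
Target odds: 0.85 ÷ 0.15 = 17/3.
Require 4.5ⁿ ≥ 17/3 ÷ (67/9933) = 56287/67.
4.5⁴ = 410.0625 falls short of 56287/67 but 4.5⁵ = 1845.28125 reaches it, so n = 5.

5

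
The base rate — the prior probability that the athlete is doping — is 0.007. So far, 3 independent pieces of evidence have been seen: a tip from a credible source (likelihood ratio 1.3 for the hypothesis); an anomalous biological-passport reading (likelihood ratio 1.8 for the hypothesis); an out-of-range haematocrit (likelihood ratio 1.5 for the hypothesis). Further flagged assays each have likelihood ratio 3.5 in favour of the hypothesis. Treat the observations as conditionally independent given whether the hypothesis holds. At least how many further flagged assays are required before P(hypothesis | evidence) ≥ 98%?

Prior odds = 0.007/0.993 = 7/993.
Combined Bayes factor of the evidence already in hand = 1.3 × 1.8 × 1.5 = 3.51.
Odds after that evidence = (7/993) × 3.51 = 819/33100.
Target odds = 0.98/0.02 = 49.
Need 3.5ⁿ ≥ 49 ÷ (819/33100) = 231700/117.
3.5⁶ = 1838.265625 falls short of 231700/117 but 3.5⁷ = 823543/128 reaches it, so n = 7.

7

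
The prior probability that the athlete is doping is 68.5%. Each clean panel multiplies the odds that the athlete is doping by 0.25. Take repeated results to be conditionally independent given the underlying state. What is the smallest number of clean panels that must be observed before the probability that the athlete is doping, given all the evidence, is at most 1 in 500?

Prior odds: 0.685 ÷ 0.315 = 137/63.
Likelihood ratio per clean panel = 0.25.
Target posterior odds = 0.002/0.998 = 1/499.
Need (137/63) × 0.25ⁿ ≤ 1/499, i.e. 0.25ⁿ ≤ 63/68363.
0.25⁵ = 1/1024 is still above 63/68363 but 0.25⁶ = 1/4096 is at or below it, so n = 6.

6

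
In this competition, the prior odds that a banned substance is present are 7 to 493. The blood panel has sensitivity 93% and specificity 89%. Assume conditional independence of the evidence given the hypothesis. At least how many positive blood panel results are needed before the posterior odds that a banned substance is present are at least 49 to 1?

4

Prior odds = 7/493.
False-positive rate = 1 − 0.89 = 0.11; likelihood ratio of a positive = 0.93/0.11 = 93/11.
Target odds = 49.
Need (7/493) × (93/11)ⁿ ≥ 49, i.e. (93/11)ⁿ ≥ 3451.
(93/11)³ = 804357/1331 falls short of 3451 but (93/11)⁴ = 74805201/14641 reaches it, so n = 4.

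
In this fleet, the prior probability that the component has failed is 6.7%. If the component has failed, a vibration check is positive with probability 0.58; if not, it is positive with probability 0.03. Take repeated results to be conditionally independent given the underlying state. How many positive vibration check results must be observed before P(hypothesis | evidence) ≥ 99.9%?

Prior odds: 0.067 ÷ 0.933 = 67/933.
Likelihood ratio of a positive = 0.58/0.03 = 58/3.
Target posterior odds = 0.999/0.001 = 999.
Need (67/933) × (58/3)ⁿ ≥ 999, i.e. (58/3)ⁿ ≥ 932067/67.
(58/3)³ = 195112/27 falls short of 932067/67 but (58/3)⁴ = 11316496/81 reaches it, so n = 4.

4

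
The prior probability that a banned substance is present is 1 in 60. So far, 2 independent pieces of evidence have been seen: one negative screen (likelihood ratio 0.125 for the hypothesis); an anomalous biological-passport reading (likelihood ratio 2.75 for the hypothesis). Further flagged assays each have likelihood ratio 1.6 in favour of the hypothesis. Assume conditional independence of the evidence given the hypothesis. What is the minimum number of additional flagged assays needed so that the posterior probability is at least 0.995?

23

Prior odds = (1/60)/(59/60) = 1/59.
Combined Bayes factor of the evidence already in hand = 0.125 × 2.75 = 0.34375.
Odds after that evidence = (1/59) × 0.34375 = 11/1888.
Target odds = 0.995/0.005 = 199.
Need 1.6ⁿ ≥ 199 ÷ (11/1888) = 375712/11.
1.6²² ≈30948.5 falls short of 375712/11 but 1.6²³ ≈49517.6 reaches it, so n = 23.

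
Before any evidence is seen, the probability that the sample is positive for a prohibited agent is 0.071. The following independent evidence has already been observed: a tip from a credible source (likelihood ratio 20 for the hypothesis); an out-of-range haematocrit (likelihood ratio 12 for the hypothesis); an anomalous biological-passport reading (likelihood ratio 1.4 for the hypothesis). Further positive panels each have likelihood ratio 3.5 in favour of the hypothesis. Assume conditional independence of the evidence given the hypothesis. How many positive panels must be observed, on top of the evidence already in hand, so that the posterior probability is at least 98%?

1

Prior odds = 0.071/0.929 = 71/929.
Combined Bayes factor of the evidence already in hand = 20 × 12 × 1.4 = 336.
Odds after that evidence = (71/929) × 336 = 23856/929.
Target odds = 0.98/0.02 = 49.
Need 3.5ⁿ ≥ 49 ÷ (23856/929) = 6503/3408.
3.5¹ = 3.5, which meets the required 6503/3408; so n = 1.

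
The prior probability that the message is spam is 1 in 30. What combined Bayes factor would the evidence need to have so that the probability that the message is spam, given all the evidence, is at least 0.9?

Prior odds = (1/30)/(29/30) = 1/29.
Target odds = 0.9/0.1 = 9.
Required Bayes factor = 9 ÷ (1/29) = 261.

261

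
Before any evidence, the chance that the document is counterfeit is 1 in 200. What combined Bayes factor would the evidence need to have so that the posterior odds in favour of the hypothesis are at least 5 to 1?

995

Prior odds = 0.005/0.995 = 1/199.
Target odds = 5.
Required Bayes factor = 5 ÷ (1/199) = 995.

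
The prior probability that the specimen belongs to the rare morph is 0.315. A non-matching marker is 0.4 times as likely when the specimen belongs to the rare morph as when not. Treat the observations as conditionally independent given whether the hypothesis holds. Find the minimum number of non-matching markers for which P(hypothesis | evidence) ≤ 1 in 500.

6

Prior odds: 0.315 ÷ 0.685 = 63/137.
Likelihood ratio per non-matching marker = 0.4.
Target odds: 0.002 ÷ 0.998 = 1/499.
Require 0.4ⁿ ≤ 1/499 ÷ (63/137) = 137/31437.
0.4⁵ = 0.01024 is still above 137/31437 but 0.4⁶ = 64/15625 is at or below it, so n = 6.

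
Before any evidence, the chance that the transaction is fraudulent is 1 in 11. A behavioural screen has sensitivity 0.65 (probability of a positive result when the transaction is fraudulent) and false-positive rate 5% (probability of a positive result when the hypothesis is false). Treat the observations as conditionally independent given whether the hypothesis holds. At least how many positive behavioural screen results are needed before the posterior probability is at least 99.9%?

4

Prior odds = (1/11)/(10/11) = 0.1.
Likelihood ratio of a positive result = 0.65/0.05 = 13.
Target odds: 0.999 ÷ 0.001 = 999.
Require 13ⁿ ≥ 999 ÷ 0.1 = 9990.
13³ = 2197 falls short of 9990 but 13⁴ = 28561 reaches it, so n = 4.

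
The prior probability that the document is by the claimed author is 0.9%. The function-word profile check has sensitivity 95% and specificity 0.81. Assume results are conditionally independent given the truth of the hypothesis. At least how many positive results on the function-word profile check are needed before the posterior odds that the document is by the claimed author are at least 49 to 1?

6

Prior odds = 0.009/0.991 = 9/991.
False-positive rate = 1 − 0.81 = 0.19; likelihood ratio of a positive = 0.95/0.19 = 5.
Target odds = 49.
Need (9/991) × 5ⁿ ≥ 49, i.e. 5ⁿ ≥ 48559/9.
5⁵ = 3125 falls short of 48559/9 but 5⁶ = 15625 reaches it, so n = 6.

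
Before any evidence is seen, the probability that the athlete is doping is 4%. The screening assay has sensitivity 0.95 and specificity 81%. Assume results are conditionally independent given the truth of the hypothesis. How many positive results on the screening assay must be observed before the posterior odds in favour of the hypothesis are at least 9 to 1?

Prior odds = 0.04/0.96 = 1/24.
False-positive rate = 1 − 0.81 = 0.19; likelihood ratio of a positive = 0.95/0.19 = 5.
Target odds = 9.
Require 5ⁿ ≥ 9 ÷ (1/24) = 216.
5³ = 125 falls short of 216 but 5⁴ = 625 reaches it, so n = 4.

4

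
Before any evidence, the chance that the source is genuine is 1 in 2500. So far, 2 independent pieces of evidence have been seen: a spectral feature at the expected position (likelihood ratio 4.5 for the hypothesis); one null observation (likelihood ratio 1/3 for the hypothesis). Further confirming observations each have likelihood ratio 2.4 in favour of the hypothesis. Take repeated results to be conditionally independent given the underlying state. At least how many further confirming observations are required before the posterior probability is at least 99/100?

Prior odds = 0.0004/0.9996 = 1/2499.
Combined Bayes factor of the evidence already in hand = 4.5 × (1/3) = 1.5.
Odds after that evidence = (1/2499) × 1.5 = 1/1666.
Target odds = 0.99/0.01 = 99.
Need 2.4ⁿ ≥ 99 ÷ (1/1666) = 164934.
2.4¹³ ≈87648.8 falls short of 164934 but 2.4¹⁴ ≈210357 reaches it, so n = 14.

14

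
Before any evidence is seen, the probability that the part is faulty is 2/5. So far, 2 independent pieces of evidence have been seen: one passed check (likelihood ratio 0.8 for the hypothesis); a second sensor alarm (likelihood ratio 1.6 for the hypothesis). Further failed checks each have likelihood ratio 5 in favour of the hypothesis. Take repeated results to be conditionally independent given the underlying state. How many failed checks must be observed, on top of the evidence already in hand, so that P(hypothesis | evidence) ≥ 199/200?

4

Prior odds = 0.4/0.6 = 2/3.
Combined Bayes factor of the evidence already in hand = 0.8 × 1.6 = 1.28.
Odds after that evidence = (2/3) × 1.28 = 64/75.
Target odds = 0.995/0.005 = 199.
Need 5ⁿ ≥ 199 ÷ (64/75) = 233.203125.
5³ = 125 falls short of 233.203125 but 5⁴ = 625 reaches it, so n = 4.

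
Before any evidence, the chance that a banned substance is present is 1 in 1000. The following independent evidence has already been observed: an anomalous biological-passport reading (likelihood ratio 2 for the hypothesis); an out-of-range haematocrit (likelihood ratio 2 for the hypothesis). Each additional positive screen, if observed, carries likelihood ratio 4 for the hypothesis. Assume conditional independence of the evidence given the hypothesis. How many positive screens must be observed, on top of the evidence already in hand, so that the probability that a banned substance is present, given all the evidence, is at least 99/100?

8

Prior odds = 0.001/0.999 = 1/999.
Combined Bayes factor of the evidence already in hand = 2 × 2 = 4.
Odds after that evidence = (1/999) × 4 = 4/999.
Target odds = 0.99/0.01 = 99.
Need 4ⁿ ≥ 99 ÷ (4/999) = 24725.25.
4⁷ = 16384 falls short of 24725.25 but 4⁸ = 65536 reaches it, so n = 8.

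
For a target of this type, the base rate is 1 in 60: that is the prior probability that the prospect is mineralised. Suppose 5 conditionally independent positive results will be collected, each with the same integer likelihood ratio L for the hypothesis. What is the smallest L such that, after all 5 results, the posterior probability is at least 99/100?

Prior odds = (1/60)/(59/60) = 1/59.
Target odds = 0.99/0.01 = 99.
Need L⁵ ≥ 99 ÷ (1/59) = 5841.
5⁵ = 3125 < 5841 ≤ 7776 = 6⁵, so L = 6.

6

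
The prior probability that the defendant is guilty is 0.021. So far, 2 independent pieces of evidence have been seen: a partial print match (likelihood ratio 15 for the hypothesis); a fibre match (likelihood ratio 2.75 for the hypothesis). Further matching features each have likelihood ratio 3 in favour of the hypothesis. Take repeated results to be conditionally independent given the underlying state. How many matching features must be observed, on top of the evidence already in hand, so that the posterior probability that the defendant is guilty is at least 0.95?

3

Prior odds = 0.021/0.979 = 21/979.
Combined Bayes factor of the evidence already in hand = 15 × 2.75 = 41.25.
Odds after that evidence = (21/979) × 41.25 = 315/356.
Target odds = 0.95/0.05 = 19.
Need 3ⁿ ≥ 19 ÷ (315/356) = 6764/315.
3² = 9 falls short of 6764/315 but 3³ = 27 reaches it, so n = 3.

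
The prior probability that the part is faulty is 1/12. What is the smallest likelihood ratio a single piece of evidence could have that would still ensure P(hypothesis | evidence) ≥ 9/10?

99

Prior odds = (1/12)/(11/12) = 1/11.
Target odds = 0.9/0.1 = 9.
Required Bayes factor = 9 ÷ (1/11) = 99.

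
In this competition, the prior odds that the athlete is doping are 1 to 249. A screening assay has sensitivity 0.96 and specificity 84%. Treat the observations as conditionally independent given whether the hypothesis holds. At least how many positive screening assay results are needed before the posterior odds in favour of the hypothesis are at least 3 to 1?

4

Prior odds = 1/249.
False-positive rate = 1 − 0.84 = 0.16; likelihood ratio of a positive = 0.96/0.16 = 6.
Target odds = 3.
Need (1/249) × 6ⁿ ≥ 3, i.e. 6ⁿ ≥ 747.
6³ = 216 falls short of 747 but 6⁴ = 1296 reaches it, so n = 4.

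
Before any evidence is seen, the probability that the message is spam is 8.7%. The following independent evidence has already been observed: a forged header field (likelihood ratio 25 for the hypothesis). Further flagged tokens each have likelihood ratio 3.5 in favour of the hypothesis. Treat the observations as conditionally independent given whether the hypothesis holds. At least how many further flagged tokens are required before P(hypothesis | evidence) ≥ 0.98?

3

Prior odds = 0.087/0.913 = 87/913.
Bayes factor of the evidence already in hand = 25.
Odds after that evidence = (87/913) × 25 = 2175/913.
Target odds = 0.98/0.02 = 49.
Need 3.5ⁿ ≥ 49 ÷ (2175/913) = 44737/2175.
3.5² = 12.25 falls short of 44737/2175 but 3.5³ = 42.875 reaches it, so n = 3.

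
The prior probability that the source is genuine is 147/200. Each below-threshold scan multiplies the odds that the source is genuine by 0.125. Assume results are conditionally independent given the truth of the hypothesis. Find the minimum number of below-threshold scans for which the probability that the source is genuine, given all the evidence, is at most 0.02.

3

Prior odds = 0.735/0.265 = 147/53.
Likelihood ratio per below-threshold scan = 0.125.
Target odds: 0.02 ÷ 0.98 = 1/49.
Require 0.125ⁿ ≤ 1/49 ÷ (147/53) = 53/7203.
0.125² = 0.015625 is still above 53/7203 but 0.125³ = 0.001953125 is at or below it, so n = 3.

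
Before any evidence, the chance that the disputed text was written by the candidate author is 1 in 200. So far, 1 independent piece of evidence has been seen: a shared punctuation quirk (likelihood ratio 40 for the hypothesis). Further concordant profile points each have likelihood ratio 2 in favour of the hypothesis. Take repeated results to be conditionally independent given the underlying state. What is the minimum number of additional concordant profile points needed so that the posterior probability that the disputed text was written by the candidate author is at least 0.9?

Prior odds = 0.005/0.995 = 1/199.
Bayes factor of the evidence already in hand = 40.
Odds after that evidence = (1/199) × 40 = 40/199.
Target odds = 0.9/0.1 = 9.
Need 2ⁿ ≥ 9 ÷ (40/199) = 44.775.
2⁵ = 32 falls short of 44.775 but 2⁶ = 64 reaches it, so n = 6.

6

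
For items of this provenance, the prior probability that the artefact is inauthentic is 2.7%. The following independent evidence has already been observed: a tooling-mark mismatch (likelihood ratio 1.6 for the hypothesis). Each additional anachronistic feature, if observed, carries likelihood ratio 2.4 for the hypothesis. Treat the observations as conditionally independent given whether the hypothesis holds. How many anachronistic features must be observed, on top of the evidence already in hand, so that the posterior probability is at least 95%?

7

Prior odds = 0.027/0.973 = 27/973.
Bayes factor of the evidence already in hand = 1.6.
Odds after that evidence = (27/973) × 1.6 = 216/4865.
Target odds = 0.95/0.05 = 19.
Need 2.4ⁿ ≥ 19 ÷ (216/4865) = 92435/216.
2.4⁶ = 2985984/15625 falls short of 92435/216 but 2.4⁷ = 35831808/78125 reaches it, so n = 7.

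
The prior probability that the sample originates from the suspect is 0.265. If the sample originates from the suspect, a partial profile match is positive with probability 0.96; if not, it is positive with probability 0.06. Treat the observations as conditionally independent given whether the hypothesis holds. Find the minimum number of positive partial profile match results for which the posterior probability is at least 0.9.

2

Prior odds: 0.265 ÷ 0.735 = 53/147.
Likelihood ratio of a positive = 0.96/0.06 = 16.
Target odds: 0.9 ÷ 0.1 = 9.
Need (53/147) × 16ⁿ ≥ 9, i.e. 16ⁿ ≥ 1323/53.
16¹ = 16 falls short of 1323/53 but 16² = 256 reaches it, so n = 2.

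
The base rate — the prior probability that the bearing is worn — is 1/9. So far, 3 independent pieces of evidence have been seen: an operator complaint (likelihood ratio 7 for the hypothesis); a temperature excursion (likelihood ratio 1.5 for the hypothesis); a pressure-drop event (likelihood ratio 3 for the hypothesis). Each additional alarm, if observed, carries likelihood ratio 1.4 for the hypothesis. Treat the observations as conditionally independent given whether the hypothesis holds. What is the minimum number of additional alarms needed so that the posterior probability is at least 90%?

Prior odds = (1/9)/(8/9) = 0.125.
Combined Bayes factor of the evidence already in hand = 7 × 1.5 × 3 = 31.5.
Odds after that evidence = 0.125 × 31.5 = 3.9375.
Target odds = 0.9/0.1 = 9.
Need 1.4ⁿ ≥ 9 ÷ 3.9375 = 16/7.
1.4² = 1.96 falls short of 16/7 but 1.4³ = 2.744 reaches it, so n = 3.

3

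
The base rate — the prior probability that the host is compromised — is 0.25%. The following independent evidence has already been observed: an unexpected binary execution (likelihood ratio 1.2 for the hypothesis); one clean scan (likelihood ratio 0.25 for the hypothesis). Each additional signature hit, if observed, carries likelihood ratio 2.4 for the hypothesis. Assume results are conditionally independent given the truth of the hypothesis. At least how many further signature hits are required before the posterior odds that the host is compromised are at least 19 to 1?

Prior odds = 0.0025/0.9975 = 1/399.
Combined Bayes factor of the evidence already in hand = 1.2 × 0.25 = 0.3.
Odds after that evidence = (1/399) × 0.3 = 1/1330.
Target odds = 19.
Need 2.4ⁿ ≥ 19 ÷ (1/1330) = 25270.
2.4¹¹ ≈15216.8 falls short of 25270 but 2.4¹² ≈36520.3 reaches it, so n = 12.

12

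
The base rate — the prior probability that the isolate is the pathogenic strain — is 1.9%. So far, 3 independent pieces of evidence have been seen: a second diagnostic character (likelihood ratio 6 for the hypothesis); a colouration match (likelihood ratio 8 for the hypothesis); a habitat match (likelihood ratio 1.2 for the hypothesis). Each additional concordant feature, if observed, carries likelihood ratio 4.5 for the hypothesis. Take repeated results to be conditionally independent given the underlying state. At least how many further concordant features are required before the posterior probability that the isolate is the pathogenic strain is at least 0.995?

Prior odds = 0.019/0.981 = 19/981.
Combined Bayes factor of the evidence already in hand = 6 × 8 × 1.2 = 57.6.
Odds after that evidence = (19/981) × 57.6 = 608/545.
Target odds = 0.995/0.005 = 199.
Need 4.5ⁿ ≥ 199 ÷ (608/545) = 108455/608.
4.5³ = 91.125 falls short of 108455/608 but 4.5⁴ = 410.0625 reaches it, so n = 4.

4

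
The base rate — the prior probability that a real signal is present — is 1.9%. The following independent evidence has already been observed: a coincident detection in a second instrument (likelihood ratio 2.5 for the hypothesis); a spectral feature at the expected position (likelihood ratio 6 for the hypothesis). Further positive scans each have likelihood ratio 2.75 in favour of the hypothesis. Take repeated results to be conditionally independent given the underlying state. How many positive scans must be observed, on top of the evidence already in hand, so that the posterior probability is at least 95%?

5

Prior odds = 0.019/0.981 = 19/981.
Combined Bayes factor of the evidence already in hand = 2.5 × 6 = 15.
Odds after that evidence = (19/981) × 15 = 95/327.
Target odds = 0.95/0.05 = 19.
Need 2.75ⁿ ≥ 19 ÷ (95/327) = 65.4.
2.75⁴ = 57.19140625 falls short of 65.4 but 2.75⁵ = 161051/1024 reaches it, so n = 5.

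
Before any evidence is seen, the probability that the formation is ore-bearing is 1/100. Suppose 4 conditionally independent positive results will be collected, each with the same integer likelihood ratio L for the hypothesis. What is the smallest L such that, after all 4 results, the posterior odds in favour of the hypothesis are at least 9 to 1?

6

Prior odds = 0.01/0.99 = 1/99.
Target odds = 9.
Need L⁴ ≥ 9 ÷ (1/99) = 891.
5⁴ = 625 < 891 ≤ 1296 = 6⁴, so L = 6.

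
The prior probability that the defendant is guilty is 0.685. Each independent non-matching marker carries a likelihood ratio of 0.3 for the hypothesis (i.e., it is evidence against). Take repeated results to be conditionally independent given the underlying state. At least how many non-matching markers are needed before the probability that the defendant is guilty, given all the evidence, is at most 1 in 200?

6

Prior odds: 0.685 ÷ 0.315 = 137/63.
Likelihood ratio per non-matching marker = 0.3.
Target odds: 0.005 ÷ 0.995 = 1/199.
Require 0.3ⁿ ≤ 1/199 ÷ (137/63) = 63/27263.
0.3⁵ = 243/100000 is still above 63/27263 but 0.3⁶ = 729/1000000 is at or below it, so n = 6.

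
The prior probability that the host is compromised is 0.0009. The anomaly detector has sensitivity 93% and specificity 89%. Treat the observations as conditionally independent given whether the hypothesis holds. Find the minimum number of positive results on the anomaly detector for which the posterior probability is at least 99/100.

Prior odds: 0.0009 ÷ 0.9991 = 9/9991.
False-positive rate = 1 − 0.89 = 0.11; likelihood ratio of a positive = 0.93/0.11 = 93/11.
Target odds: 0.99 ÷ 0.01 = 99.
Require (93/11)ⁿ ≥ 99 ÷ (9/9991) = 109901.
(93/11)⁵ ≈43196.8 falls short of 109901 but (93/11)⁶ ≈365209 reaches it, so n = 6.

6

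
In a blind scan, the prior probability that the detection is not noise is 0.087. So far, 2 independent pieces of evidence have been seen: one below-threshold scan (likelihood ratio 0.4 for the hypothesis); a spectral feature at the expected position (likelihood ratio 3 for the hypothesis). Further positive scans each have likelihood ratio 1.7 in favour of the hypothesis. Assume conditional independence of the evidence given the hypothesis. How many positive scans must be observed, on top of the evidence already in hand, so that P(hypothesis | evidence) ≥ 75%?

Prior odds = 0.087/0.913 = 87/913.
Combined Bayes factor of the evidence already in hand = 0.4 × 3 = 1.2.
Odds after that evidence = (87/913) × 1.2 = 522/4565.
Target odds = 0.75/0.25 = 3.
Need 1.7ⁿ ≥ 3 ÷ (522/4565) = 4565/174.
1.7⁶ = 24137569/1000000 falls short of 4565/174 but 1.7⁷ = 410338673/10000000 reaches it, so n = 7.

7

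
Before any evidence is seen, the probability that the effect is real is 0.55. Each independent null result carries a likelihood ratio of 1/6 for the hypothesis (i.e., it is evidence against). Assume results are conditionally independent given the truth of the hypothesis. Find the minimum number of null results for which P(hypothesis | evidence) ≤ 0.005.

Prior odds: 0.55 ÷ 0.45 = 11/9.
Likelihood ratio per null result = 1/6.
Target posterior odds = 0.005/0.995 = 1/199.
Need (11/9) × (1/6)ⁿ ≤ 1/199, i.e. (1/6)ⁿ ≤ 9/2189.
(1/6)³ = 1/216 is still above 9/2189 but (1/6)⁴ = 1/1296 is at or below it, so n = 4.

4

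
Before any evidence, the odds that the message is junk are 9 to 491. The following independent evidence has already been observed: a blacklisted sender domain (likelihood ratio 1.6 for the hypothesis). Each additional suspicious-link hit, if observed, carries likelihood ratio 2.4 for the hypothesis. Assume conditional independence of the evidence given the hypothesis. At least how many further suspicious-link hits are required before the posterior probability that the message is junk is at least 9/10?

Prior odds = 9/491.
Bayes factor of the evidence already in hand = 1.6.
Odds after that evidence = (9/491) × 1.6 = 72/2455.
Target odds = 0.9/0.1 = 9.
Need 2.4ⁿ ≥ 9 ÷ (72/2455) = 306.875.
2.4⁶ = 2985984/15625 falls short of 306.875 but 2.4⁷ = 35831808/78125 reaches it, so n = 7.

7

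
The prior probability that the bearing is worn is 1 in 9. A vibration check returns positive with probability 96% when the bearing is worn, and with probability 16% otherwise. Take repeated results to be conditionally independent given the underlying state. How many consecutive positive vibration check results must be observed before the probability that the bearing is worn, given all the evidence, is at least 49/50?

Prior odds = (1/9)/(8/9) = 0.125.
Likelihood ratio of a positive result = 0.96/0.16 = 6.
Target odds: 0.98 ÷ 0.02 = 49.
Require 6ⁿ ≥ 49 ÷ 0.125 = 392.
6³ = 216 falls short of 392 but 6⁴ = 1296 reaches it, so n = 4.

4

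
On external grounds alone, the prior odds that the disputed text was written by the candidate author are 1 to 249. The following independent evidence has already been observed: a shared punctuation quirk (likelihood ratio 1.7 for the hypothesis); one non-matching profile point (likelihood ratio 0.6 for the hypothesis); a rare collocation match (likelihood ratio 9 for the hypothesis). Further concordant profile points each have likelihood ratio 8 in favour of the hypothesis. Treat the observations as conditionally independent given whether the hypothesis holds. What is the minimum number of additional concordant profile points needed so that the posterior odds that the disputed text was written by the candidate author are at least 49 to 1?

4

Prior odds = 1/249.
Combined Bayes factor of the evidence already in hand = 1.7 × 0.6 × 9 = 9.18.
Odds after that evidence = (1/249) × 9.18 = 153/4150.
Target odds = 49.
Need 8ⁿ ≥ 49 ÷ (153/4150) = 203350/153.
8³ = 512 falls short of 203350/153 but 8⁴ = 4096 reaches it, so n = 4.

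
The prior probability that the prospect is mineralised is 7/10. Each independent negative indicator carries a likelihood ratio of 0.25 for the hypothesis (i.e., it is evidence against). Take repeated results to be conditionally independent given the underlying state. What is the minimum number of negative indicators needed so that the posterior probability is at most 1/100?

4

Prior odds = 0.7/0.3 = 7/3.
Likelihood ratio per negative indicator = 0.25.
Target odds: 0.01 ÷ 0.99 = 1/99.
Require 0.25ⁿ ≤ 1/99 ÷ (7/3) = 1/231.
0.25³ = 0.015625 is still above 1/231 but 0.25⁴ = 0.00390625 is at or below it, so n = 4.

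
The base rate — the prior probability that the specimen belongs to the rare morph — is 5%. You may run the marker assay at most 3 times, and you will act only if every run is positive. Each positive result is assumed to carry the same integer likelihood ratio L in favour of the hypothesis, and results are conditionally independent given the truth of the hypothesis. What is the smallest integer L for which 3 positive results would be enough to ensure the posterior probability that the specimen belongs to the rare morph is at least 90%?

6

Prior odds = 0.05/0.95 = 1/19.
Target odds = 0.9/0.1 = 9.
Need L³ ≥ 9 ÷ (1/19) = 171.
5³ = 125 < 171 ≤ 216 = 6³, so L = 6.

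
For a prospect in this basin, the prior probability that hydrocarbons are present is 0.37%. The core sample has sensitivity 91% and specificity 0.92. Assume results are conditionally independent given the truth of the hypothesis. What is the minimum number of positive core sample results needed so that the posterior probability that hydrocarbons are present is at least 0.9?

4

Prior odds: 0.0037 ÷ 0.9963 = 37/9963.
False-positive rate = 1 − 0.92 = 0.08; likelihood ratio of a positive = 0.91/0.08 = 11.375.
Target posterior odds = 0.9/0.1 = 9.
Require 11.375ⁿ ≥ 9 ÷ (37/9963) = 89667/37.
11.375³ = 753571/512 falls short of 89667/37 but 11.375⁴ = 68574961/4096 reaches it, so n = 4.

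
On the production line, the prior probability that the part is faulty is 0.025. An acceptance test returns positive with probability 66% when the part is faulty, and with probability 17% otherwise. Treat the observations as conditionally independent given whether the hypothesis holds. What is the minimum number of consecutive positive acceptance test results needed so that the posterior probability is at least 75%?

4

Prior odds = 0.025/0.975 = 1/39.
Likelihood ratio of a positive result = 0.66/0.17 = 66/17.
Target odds: 0.75 ÷ 0.25 = 3.
Need (1/39) × (66/17)ⁿ ≥ 3, i.e. (66/17)ⁿ ≥ 117.
(66/17)³ = 287496/4913 falls short of 117 but (66/17)⁴ = 18974736/83521 reaches it, so n = 4.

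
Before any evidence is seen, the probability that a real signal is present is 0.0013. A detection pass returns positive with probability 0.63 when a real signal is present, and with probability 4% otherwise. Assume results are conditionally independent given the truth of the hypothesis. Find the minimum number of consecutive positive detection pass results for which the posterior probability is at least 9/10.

4

Prior odds: 0.0013 ÷ 0.9987 = 13/9987.
Likelihood ratio of a positive result = 0.63/0.04 = 15.75.
Target odds: 0.9 ÷ 0.1 = 9.
Need (13/9987) × 15.75ⁿ ≥ 9, i.e. 15.75ⁿ ≥ 89883/13.
15.75³ = 3906.984375 falls short of 89883/13 but 15.75⁴ = 15752961/256 reaches it, so n = 4.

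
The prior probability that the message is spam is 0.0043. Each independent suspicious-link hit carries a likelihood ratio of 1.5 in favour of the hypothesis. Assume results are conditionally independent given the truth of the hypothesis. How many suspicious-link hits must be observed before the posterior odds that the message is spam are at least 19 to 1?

21

Prior odds: 0.0043 ÷ 0.9957 = 43/9957.
Likelihood ratio per suspicious-link hit = 1.5.
Target odds = 19.
Require 1.5ⁿ ≥ 19 ÷ (43/9957) = 189183/43.
1.5²⁰ ≈3325.26 falls short of 189183/43 but 1.5²¹ ≈4987.89 reaches it, so n = 21.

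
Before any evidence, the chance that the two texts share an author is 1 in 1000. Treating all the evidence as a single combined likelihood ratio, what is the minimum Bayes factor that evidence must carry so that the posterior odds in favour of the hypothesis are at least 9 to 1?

Prior odds = 0.001/0.999 = 1/999.
Target odds = 9.
Required Bayes factor = 9 ÷ (1/999) = 8991.

8991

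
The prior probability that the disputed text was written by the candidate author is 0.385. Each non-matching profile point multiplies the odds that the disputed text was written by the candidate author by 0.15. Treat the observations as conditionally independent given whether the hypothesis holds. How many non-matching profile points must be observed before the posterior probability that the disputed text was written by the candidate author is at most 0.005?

3

Prior odds = 0.385/0.615 = 77/123.
Likelihood ratio per non-matching profile point = 0.15.
Target odds: 0.005 ÷ 0.995 = 1/199.
Need (77/123) × 0.15ⁿ ≤ 1/199, i.e. 0.15ⁿ ≤ 123/15323.
0.15² = 0.0225 is still above 123/15323 but 0.15³ = 0.003375 is at or below it, so n = 3.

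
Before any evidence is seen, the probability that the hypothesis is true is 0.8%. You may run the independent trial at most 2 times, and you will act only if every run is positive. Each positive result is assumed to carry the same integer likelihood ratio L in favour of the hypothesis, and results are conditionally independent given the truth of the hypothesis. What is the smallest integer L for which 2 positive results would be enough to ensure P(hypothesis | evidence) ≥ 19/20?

49

Prior odds = 0.008/0.992 = 1/124.
Target odds = 0.95/0.05 = 19.
Need L² ≥ 19 ÷ (1/124) = 2356.
48² = 2304 < 2356 ≤ 2401 = 49², so L = 49.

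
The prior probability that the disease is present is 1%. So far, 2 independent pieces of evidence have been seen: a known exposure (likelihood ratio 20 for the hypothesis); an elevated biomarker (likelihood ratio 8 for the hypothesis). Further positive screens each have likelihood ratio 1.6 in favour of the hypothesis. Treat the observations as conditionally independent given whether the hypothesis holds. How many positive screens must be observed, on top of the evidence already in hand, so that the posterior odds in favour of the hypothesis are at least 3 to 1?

2

Prior odds = 0.01/0.99 = 1/99.
Combined Bayes factor of the evidence already in hand = 20 × 8 = 160.
Odds after that evidence = (1/99) × 160 = 160/99.
Target odds = 3.
Need 1.6ⁿ ≥ 3 ÷ (160/99) = 1.85625.
1.6¹ = 1.6 falls short of 1.85625 but 1.6² = 2.56 reaches it, so n = 2.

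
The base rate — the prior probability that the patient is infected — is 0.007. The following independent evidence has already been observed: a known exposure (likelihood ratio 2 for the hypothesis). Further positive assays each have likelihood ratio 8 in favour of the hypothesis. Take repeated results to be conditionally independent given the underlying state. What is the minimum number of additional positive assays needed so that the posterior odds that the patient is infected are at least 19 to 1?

4

Prior odds = 0.007/0.993 = 7/993.
Bayes factor of the evidence already in hand = 2.
Odds after that evidence = (7/993) × 2 = 14/993.
Target odds = 19.
Need 8ⁿ ≥ 19 ÷ (14/993) = 18867/14.
8³ = 512 falls short of 18867/14 but 8⁴ = 4096 reaches it, so n = 4.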